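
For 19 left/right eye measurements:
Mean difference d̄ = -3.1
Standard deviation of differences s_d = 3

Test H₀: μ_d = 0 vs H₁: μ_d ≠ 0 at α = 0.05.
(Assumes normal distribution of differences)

Answer: t = -4.5045, reject H₀

Derivation:
df = n - 1 = 18
SE = s_d/√n = 3/√19 = 0.6882
t = d̄/SE = -3.1/0.6882 = -4.5045
Critical value: t_{0.025,18} = ±2.101
p-value ≈ 0.0003
Decision: reject H₀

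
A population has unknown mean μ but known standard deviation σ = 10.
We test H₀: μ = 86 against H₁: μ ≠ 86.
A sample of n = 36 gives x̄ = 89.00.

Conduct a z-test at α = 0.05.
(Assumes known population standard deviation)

Standard error: SE = σ/√n = 10/√36 = 1.6667
z-statistic: z = (x̄ - μ₀)/SE = (89.00 - 86)/1.6667 = 1.8000
Critical value: ±1.960
p-value = 0.0719
Decision: fail to reject H₀

Answer: z = 1.8000, fail to reject H₀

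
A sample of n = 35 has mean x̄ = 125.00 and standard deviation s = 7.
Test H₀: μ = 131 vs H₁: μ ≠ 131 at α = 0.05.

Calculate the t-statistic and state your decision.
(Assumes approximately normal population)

Answer: t = -5.0710, reject H₀

Derivation:
df = n - 1 = 34
SE = s/√n = 7/√35 = 1.1832
t = (x̄ - μ₀)/SE = (125.00 - 131)/1.1832 = -5.0710
Critical value: t_{0.025,34} = ±2.032
p-value < 0.0001
Decision: reject H₀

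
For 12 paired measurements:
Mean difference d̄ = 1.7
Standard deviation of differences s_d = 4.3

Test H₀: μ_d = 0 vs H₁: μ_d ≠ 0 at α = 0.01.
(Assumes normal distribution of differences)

df = n - 1 = 11
SE = s_d/√n = 4.3/√12 = 1.2413
t = d̄/SE = 1.7/1.2413 = 1.3695
Critical value: t_{0.005,11} = ±3.106
p-value ≈ 0.1982
Decision: fail to reject H₀

Answer: t = 1.3695, fail to reject H₀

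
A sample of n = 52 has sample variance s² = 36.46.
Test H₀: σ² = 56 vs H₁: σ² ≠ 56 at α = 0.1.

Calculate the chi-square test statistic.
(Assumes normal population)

df = n - 1 = 51
χ² = (n-1)s²/σ₀² = 51×36.46/56 = 33.2046
Critical values: χ²_{0.95,51} = 35.600, χ²_{0.05,51} = 68.669
Rejection region: χ² < 35.600 or χ² > 68.669
Decision: reject H₀

Answer: χ² = 33.2046, reject H₀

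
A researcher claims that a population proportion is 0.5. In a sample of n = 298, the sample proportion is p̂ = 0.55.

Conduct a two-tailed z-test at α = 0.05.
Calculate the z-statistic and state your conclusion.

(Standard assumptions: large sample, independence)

H₀: p = 0.5, H₁: p ≠ 0.5
Standard error: SE = √(p₀(1-p₀)/n) = √(0.5×0.5/298) = 0.028964
z-statistic: z = (p̂ - p₀)/SE = (0.55 - 0.5)/0.028964 = 1.7263
Critical value: z_0.025 = ±1.960
p-value = 0.0843
Decision: fail to reject H₀ at α = 0.05

Answer: z = 1.7263, fail to reject H₀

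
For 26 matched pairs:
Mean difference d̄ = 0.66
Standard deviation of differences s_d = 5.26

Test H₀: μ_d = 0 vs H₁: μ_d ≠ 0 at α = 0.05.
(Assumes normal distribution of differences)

Answer: t = 0.6398, fail to reject H₀

Derivation:
df = n - 1 = 25
SE = s_d/√n = 5.26/√26 = 1.0316
t = d̄/SE = 0.66/1.0316 = 0.6398
Critical value: t_{0.025,25} = ±2.060
p-value ≈ 0.5281
Decision: fail to reject H₀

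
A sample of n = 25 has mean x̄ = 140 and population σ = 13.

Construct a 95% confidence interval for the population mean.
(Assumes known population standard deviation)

Confidence level: 95%, α = 0.05
z_0.025 = 1.960
SE = σ/√n = 13/√25 = 2.6000
Margin of error = 1.960 × 2.6000 = 5.0960
CI: x̄ ± margin = 140 ± 5.0960
CI: (134.9040, 145.0960)

Answer: (134.9040, 145.0960)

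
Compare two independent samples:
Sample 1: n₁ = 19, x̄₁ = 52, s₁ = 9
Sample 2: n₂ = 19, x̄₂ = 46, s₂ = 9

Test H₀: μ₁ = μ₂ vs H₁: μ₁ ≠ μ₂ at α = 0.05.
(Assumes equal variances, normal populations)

Answer: t = 2.0548, reject H₀

Derivation:
Pooled variance: s²_p = [18×9² + 18×9²]/(36) = 81.0000
s_p = 9.0000
SE = s_p×√(1/n₁ + 1/n₂) = 9.0000×√(1/19 + 1/19) = 2.9200
t = (x̄₁ - x̄₂)/SE = (52 - 46)/2.9200 = 2.0548
df = 36, t-critical = ±2.028
Decision: reject H₀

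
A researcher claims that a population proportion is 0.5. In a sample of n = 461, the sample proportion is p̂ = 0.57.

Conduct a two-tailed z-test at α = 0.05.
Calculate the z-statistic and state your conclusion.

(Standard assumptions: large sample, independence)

Answer: z = 3.0060, reject H₀

Derivation:
H₀: p = 0.5, H₁: p ≠ 0.5
Standard error: SE = √(p₀(1-p₀)/n) = √(0.5×0.5/461) = 0.023287
z-statistic: z = (p̂ - p₀)/SE = (0.57 - 0.5)/0.023287 = 3.0060
Critical value: z_0.025 = ±1.960
p-value = 0.0026
Decision: reject H₀ at α = 0.05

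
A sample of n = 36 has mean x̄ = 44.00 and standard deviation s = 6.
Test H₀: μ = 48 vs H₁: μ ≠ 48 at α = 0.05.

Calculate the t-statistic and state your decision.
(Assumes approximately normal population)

df = n - 1 = 35
SE = s/√n = 6/√36 = 1.0000
t = (x̄ - μ₀)/SE = (44.00 - 48)/1.0000 = -4.0000
Critical value: t_{0.025,35} = ±2.030
p-value ≈ 0.0003
Decision: reject H₀

Answer: t = -4.0000, reject H₀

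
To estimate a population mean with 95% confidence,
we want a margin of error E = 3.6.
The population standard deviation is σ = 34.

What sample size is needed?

Answer: n = 343

Derivation:
z_0.025 = 1.960
n = (z×σ/E)² = (1.960×34/3.6)²
n = 342.6612
Round up: n = 343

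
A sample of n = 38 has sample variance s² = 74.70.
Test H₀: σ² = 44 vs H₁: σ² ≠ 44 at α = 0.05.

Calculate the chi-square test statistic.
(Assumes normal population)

df = n - 1 = 37
χ² = (n-1)s²/σ₀² = 37×74.70/44 = 62.8159
Critical values: χ²_{0.975,37} = 22.106, χ²_{0.025,37} = 55.668
Rejection region: χ² < 22.106 or χ² > 55.668
Decision: reject H₀

Answer: χ² = 62.8159, reject H₀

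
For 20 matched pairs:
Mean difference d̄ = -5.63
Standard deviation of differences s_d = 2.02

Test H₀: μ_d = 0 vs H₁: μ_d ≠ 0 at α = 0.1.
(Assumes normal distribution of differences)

df = n - 1 = 19
SE = s_d/√n = 2.02/√20 = 0.4517
t = d̄/SE = -5.63/0.4517 = -12.4640
Critical value: t_{0.05,19} = ±1.729
p-value < 0.0001
Decision: reject H₀

Answer: t = -12.4640, reject H₀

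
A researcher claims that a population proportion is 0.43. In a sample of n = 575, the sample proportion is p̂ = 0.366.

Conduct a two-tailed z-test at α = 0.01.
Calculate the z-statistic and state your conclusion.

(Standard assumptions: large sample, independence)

Answer: z = -3.0999, reject H₀

Derivation:
H₀: p = 0.43, H₁: p ≠ 0.43
Standard error: SE = √(p₀(1-p₀)/n) = √(0.43×0.57/575) = 0.020646
z-statistic: z = (p̂ - p₀)/SE = (0.366 - 0.43)/0.020646 = -3.0999
Critical value: z_0.005 = ±2.576
p-value = 0.0019
Decision: reject H₀ at α = 0.01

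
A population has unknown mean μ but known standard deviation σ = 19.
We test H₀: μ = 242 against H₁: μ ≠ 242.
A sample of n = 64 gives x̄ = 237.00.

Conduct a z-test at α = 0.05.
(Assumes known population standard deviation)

Answer: z = -2.1053, reject H₀

Derivation:
Standard error: SE = σ/√n = 19/√64 = 2.3750
z-statistic: z = (x̄ - μ₀)/SE = (237.00 - 242)/2.3750 = -2.1053
Critical value: ±1.960
p-value = 0.0353
Decision: reject H₀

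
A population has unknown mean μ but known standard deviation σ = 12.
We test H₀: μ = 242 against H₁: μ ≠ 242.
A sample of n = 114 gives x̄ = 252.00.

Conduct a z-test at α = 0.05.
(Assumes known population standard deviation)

Answer: z = 8.8976, reject H₀

Derivation:
Standard error: SE = σ/√n = 12/√114 = 1.1239
z-statistic: z = (x̄ - μ₀)/SE = (252.00 - 242)/1.1239 = 8.8976
Critical value: ±1.960
p-value < 0.0001
Decision: reject H₀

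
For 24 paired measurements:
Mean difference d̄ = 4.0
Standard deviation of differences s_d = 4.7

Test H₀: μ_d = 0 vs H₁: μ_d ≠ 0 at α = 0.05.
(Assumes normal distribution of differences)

Answer: t = 4.1693, reject H₀

Derivation:
df = n - 1 = 23
SE = s_d/√n = 4.7/√24 = 0.9594
t = d̄/SE = 4.0/0.9594 = 4.1693
Critical value: t_{0.025,23} = ±2.069
p-value ≈ 0.0004
Decision: reject H₀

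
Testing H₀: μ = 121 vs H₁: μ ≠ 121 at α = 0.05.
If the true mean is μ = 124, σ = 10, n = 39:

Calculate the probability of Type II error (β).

Answer: β ≈ 0.5344

Derivation:
SE = σ/√n = 10/√39 = 1.6013
Critical values: μ₀ ± z_0.025×SE = 121 ± 1.960×1.6013
Acceptance region: (117.8615, 124.1385)
Under H₁ (μ = 124): z_high = (124.1385 - 124)/1.6013 = 0.0865, z_low = (117.8615 - 124)/1.6013 = -3.8334
β = P(not reject | H₁) = Φ(0.0865) - Φ(-3.8334) ≈ 0.5344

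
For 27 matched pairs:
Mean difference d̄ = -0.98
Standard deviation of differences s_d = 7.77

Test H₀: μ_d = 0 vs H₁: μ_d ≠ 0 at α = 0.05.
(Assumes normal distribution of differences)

df = n - 1 = 26
SE = s_d/√n = 7.77/√27 = 1.4953
t = d̄/SE = -0.98/1.4953 = -0.6554
Critical value: t_{0.025,26} = ±2.056
p-value ≈ 0.5180
Decision: fail to reject H₀

Answer: t = -0.6554, fail to reject H₀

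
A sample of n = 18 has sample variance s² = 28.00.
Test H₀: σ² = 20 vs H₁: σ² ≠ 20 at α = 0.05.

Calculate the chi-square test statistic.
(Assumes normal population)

Answer: χ² = 23.8000, fail to reject H₀

Derivation:
df = n - 1 = 17
χ² = (n-1)s²/σ₀² = 17×28.00/20 = 23.8000
Critical values: χ²_{0.975,17} = 7.564, χ²_{0.025,17} = 30.191
Rejection region: χ² < 7.564 or χ² > 30.191
Decision: fail to reject H₀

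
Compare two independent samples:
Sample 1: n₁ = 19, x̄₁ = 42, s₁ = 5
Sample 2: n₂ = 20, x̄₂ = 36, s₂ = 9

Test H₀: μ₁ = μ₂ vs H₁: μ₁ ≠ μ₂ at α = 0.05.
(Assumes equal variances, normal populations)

Pooled variance: s²_p = [18×5² + 19×9²]/(37) = 53.7568
s_p = 7.3319
SE = s_p×√(1/n₁ + 1/n₂) = 7.3319×√(1/19 + 1/20) = 2.3489
t = (x̄₁ - x̄₂)/SE = (42 - 36)/2.3489 = 2.5544
df = 37, t-critical = ±2.026
Decision: reject H₀

Answer: t = 2.5544, reject H₀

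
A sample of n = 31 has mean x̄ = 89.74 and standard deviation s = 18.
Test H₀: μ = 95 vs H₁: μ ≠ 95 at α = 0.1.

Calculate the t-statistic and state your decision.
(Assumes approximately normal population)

df = n - 1 = 30
SE = s/√n = 18/√31 = 3.2329
t = (x̄ - μ₀)/SE = (89.74 - 95)/3.2329 = -1.6270
Critical value: t_{0.05,30} = ±1.697
p-value ≈ 0.1142
Decision: fail to reject H₀

Answer: t = -1.6270, fail to reject H₀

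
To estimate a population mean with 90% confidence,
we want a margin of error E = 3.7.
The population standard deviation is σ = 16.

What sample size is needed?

Answer: n = 51

Derivation:
z_0.05 = 1.645
n = (z×σ/E)² = (1.645×16/3.7)²
n = 50.6021
Round up: n = 51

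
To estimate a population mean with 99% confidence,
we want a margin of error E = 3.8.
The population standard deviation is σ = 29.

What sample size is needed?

Answer: n = 387

Derivation:
z_0.005 = 2.576
n = (z×σ/E)² = (2.576×29/3.8)²
n = 386.4742
Round up: n = 387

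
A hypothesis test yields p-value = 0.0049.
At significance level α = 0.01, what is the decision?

Answer: reject H₀

Derivation:
Compare p-value to α:
0.0049 < 0.01
Decision: reject H₀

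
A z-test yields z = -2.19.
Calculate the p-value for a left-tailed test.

For z = -2.19:
p = P(Z < -2.19) = Φ(-2.19) = 0.0143

Answer: p-value ≈ 0.0143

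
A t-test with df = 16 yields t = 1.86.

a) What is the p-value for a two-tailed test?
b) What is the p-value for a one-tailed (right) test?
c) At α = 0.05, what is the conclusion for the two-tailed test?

Using t-distribution with df = 16:
a) Two-tailed: p = 2×P(T > 1.86) = 0.0814
b) One-tailed: p = P(T > 1.86) = 0.0407
c) 0.0814 ≥ 0.05, fail to reject H₀

Answer: a) 0.0814, b) 0.0407, c) fail to reject H₀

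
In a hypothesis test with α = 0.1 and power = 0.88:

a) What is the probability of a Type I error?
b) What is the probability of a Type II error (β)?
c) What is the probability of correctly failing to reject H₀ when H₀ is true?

Answer: a) 0.1, b) 0.12, c) 0.9

Derivation:
a) Type I error probability = α = 0.1
b) Power = P(reject H₀ | H₁ true) = 1 - β = 0.88, so Type II error probability = β = 1 - Power = 0.12
c) P(fail to reject H₀ | H₀ true) = 1 - α = 0.9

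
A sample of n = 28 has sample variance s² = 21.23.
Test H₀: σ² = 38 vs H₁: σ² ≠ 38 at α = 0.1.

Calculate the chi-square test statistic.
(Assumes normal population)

df = n - 1 = 27
χ² = (n-1)s²/σ₀² = 27×21.23/38 = 15.0845
Critical values: χ²_{0.95,27} = 16.151, χ²_{0.05,27} = 40.113
Rejection region: χ² < 16.151 or χ² > 40.113
Decision: reject H₀

Answer: χ² = 15.0845, reject H₀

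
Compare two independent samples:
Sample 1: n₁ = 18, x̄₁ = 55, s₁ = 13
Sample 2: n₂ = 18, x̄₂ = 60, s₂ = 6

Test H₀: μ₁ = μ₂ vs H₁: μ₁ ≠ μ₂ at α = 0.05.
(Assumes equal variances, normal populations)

Pooled variance: s²_p = [17×13² + 17×6²]/(34) = 102.5000
s_p = 10.1242
SE = s_p×√(1/n₁ + 1/n₂) = 10.1242×√(1/18 + 1/18) = 3.3747
t = (x̄₁ - x̄₂)/SE = (55 - 60)/3.3747 = -1.4816
df = 34, t-critical = ±2.032
Decision: fail to reject H₀

Answer: t = -1.4816, fail to reject H₀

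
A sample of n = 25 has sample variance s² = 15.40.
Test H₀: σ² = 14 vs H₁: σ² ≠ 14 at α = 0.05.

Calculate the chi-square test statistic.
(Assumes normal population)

Answer: χ² = 26.4000, fail to reject H₀

Derivation:
df = n - 1 = 24
χ² = (n-1)s²/σ₀² = 24×15.40/14 = 26.4000
Critical values: χ²_{0.975,24} = 12.401, χ²_{0.025,24} = 39.364
Rejection region: χ² < 12.401 or χ² > 39.364
Decision: fail to reject H₀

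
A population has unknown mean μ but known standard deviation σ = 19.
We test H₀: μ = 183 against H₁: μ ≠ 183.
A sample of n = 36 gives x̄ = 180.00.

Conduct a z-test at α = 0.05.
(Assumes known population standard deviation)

Answer: z = -0.9474, fail to reject H₀

Derivation:
Standard error: SE = σ/√n = 19/√36 = 3.1667
z-statistic: z = (x̄ - μ₀)/SE = (180.00 - 183)/3.1667 = -0.9474
Critical value: ±1.960
p-value = 0.3434
Decision: fail to reject H₀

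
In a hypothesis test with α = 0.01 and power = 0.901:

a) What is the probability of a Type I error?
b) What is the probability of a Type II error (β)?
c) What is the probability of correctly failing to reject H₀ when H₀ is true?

Answer: a) 0.01, b) 0.099, c) 0.99

Derivation:
a) Type I error probability = α = 0.01
b) Power = P(reject H₀ | H₁ true) = 1 - β = 0.901, so Type II error probability = β = 1 - Power = 0.099
c) P(fail to reject H₀ | H₀ true) = 1 - α = 0.99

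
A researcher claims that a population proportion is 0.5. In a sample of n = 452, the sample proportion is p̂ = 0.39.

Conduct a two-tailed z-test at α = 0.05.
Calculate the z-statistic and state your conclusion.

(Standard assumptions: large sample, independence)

H₀: p = 0.5, H₁: p ≠ 0.5
Standard error: SE = √(p₀(1-p₀)/n) = √(0.5×0.5/452) = 0.023518
z-statistic: z = (p̂ - p₀)/SE = (0.39 - 0.5)/0.023518 = -4.6773
Critical value: z_0.025 = ±1.960
p-value < 0.0001
Decision: reject H₀ at α = 0.05

Answer: z = -4.6773, reject H₀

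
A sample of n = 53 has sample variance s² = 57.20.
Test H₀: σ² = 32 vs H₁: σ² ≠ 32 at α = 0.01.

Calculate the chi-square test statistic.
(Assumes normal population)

df = n - 1 = 52
χ² = (n-1)s²/σ₀² = 52×57.20/32 = 92.9500
Critical values: χ²_{0.995,52} = 29.481, χ²_{0.005,52} = 82.001
Rejection region: χ² < 29.481 or χ² > 82.001
Decision: reject H₀

Answer: χ² = 92.9500, reject H₀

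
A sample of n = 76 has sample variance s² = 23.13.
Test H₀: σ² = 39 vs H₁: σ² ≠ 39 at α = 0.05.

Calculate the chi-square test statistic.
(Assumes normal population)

Answer: χ² = 44.4808, reject H₀

Derivation:
df = n - 1 = 75
χ² = (n-1)s²/σ₀² = 75×23.13/39 = 44.4808
Critical values: χ²_{0.975,75} = 52.942, χ²_{0.025,75} = 100.839
Rejection region: χ² < 52.942 or χ² > 100.839
Decision: reject H₀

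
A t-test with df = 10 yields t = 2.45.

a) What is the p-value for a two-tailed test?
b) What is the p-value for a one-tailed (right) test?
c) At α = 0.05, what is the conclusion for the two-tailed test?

Using t-distribution with df = 10:
a) Two-tailed: p = 2×P(T > 2.45) = 0.0343
b) One-tailed: p = P(T > 2.45) = 0.0171
c) 0.0343 < 0.05, reject H₀

Answer: a) 0.0343, b) 0.0171, c) reject H₀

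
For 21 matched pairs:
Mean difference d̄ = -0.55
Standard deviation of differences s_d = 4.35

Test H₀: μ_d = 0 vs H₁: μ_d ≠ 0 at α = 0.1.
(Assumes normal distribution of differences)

Answer: t = -0.5794, fail to reject H₀

Derivation:
df = n - 1 = 20
SE = s_d/√n = 4.35/√21 = 0.9492
t = d̄/SE = -0.55/0.9492 = -0.5794
Critical value: t_{0.05,20} = ±1.725
p-value ≈ 0.5688
Decision: fail to reject H₀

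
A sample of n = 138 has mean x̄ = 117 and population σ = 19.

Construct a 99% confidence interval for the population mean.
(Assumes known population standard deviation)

Confidence level: 99%, α = 0.01
z_0.005 = 2.576
SE = σ/√n = 19/√138 = 1.6174
Margin of error = 2.576 × 1.6174 = 4.1664
CI: x̄ ± margin = 117 ± 4.1664
CI: (112.8336, 121.1664)

Answer: (112.8336, 121.1664)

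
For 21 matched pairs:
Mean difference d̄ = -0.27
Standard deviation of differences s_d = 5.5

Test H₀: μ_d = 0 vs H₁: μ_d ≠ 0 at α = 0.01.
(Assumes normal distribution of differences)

Answer: t = -0.2250, fail to reject H₀

Derivation:
df = n - 1 = 20
SE = s_d/√n = 5.5/√21 = 1.2002
t = d̄/SE = -0.27/1.2002 = -0.2250
Critical value: t_{0.005,20} = ±2.845
p-value ≈ 0.8243
Decision: fail to reject H₀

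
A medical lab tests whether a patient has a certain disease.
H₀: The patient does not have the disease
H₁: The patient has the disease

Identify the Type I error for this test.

Answer: Diagnosing a healthy patient as having the disease (false positive)

Derivation:
Type I error (α): Rejecting H₀ when H₀ is true
Type II error (β): Failing to reject H₀ when H₁ is true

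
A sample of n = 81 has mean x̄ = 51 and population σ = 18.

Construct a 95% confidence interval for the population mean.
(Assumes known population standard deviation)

Answer: (47.0800, 54.9200)

Derivation:
Confidence level: 95%, α = 0.05
z_0.025 = 1.960
SE = σ/√n = 18/√81 = 2.0000
Margin of error = 1.960 × 2.0000 = 3.9200
CI: x̄ ± margin = 51 ± 3.9200
CI: (47.0800, 54.9200)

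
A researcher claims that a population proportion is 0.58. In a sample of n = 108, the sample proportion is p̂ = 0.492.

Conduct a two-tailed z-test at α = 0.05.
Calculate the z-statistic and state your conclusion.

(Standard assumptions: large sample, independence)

Answer: z = -1.8529, fail to reject H₀

Derivation:
H₀: p = 0.58, H₁: p ≠ 0.58
Standard error: SE = √(p₀(1-p₀)/n) = √(0.58×0.42/108) = 0.047493
z-statistic: z = (p̂ - p₀)/SE = (0.492 - 0.58)/0.047493 = -1.8529
Critical value: z_0.025 = ±1.960
p-value = 0.0639
Decision: fail to reject H₀ at α = 0.05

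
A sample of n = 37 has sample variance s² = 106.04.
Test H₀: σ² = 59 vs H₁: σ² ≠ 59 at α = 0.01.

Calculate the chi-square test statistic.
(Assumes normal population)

Answer: χ² = 64.7024, reject H₀

Derivation:
df = n - 1 = 36
χ² = (n-1)s²/σ₀² = 36×106.04/59 = 64.7024
Critical values: χ²_{0.995,36} = 17.887, χ²_{0.005,36} = 61.581
Rejection region: χ² < 17.887 or χ² > 61.581
Decision: reject H₀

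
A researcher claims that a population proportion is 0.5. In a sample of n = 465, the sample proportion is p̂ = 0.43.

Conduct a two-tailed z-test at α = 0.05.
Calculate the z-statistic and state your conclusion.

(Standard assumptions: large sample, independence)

Answer: z = -3.0189, reject H₀

Derivation:
H₀: p = 0.5, H₁: p ≠ 0.5
Standard error: SE = √(p₀(1-p₀)/n) = √(0.5×0.5/465) = 0.023187
z-statistic: z = (p̂ - p₀)/SE = (0.43 - 0.5)/0.023187 = -3.0189
Critical value: z_0.025 = ±1.960
p-value = 0.0025
Decision: reject H₀ at α = 0.05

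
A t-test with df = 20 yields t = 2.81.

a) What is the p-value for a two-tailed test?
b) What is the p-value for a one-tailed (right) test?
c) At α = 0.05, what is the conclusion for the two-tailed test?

Answer: a) 0.0108, b) 0.0054, c) reject H₀

Derivation:
Using t-distribution with df = 20:
a) Two-tailed: p = 2×P(T > 2.81) = 0.0108
b) One-tailed: p = P(T > 2.81) = 0.0054
c) 0.0108 < 0.05, reject H₀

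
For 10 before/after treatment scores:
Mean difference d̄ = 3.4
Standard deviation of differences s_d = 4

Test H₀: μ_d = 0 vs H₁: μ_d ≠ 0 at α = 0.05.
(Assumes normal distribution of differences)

df = n - 1 = 9
SE = s_d/√n = 4/√10 = 1.2649
t = d̄/SE = 3.4/1.2649 = 2.6880
Critical value: t_{0.025,9} = ±2.262
p-value ≈ 0.0249
Decision: reject H₀

Answer: t = 2.6880, reject H₀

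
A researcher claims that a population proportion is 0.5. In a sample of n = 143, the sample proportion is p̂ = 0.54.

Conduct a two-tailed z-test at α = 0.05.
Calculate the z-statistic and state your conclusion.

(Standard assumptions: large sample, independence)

Answer: z = 0.9567, fail to reject H₀

Derivation:
H₀: p = 0.5, H₁: p ≠ 0.5
Standard error: SE = √(p₀(1-p₀)/n) = √(0.5×0.5/143) = 0.041812
z-statistic: z = (p̂ - p₀)/SE = (0.54 - 0.5)/0.041812 = 0.9567
Critical value: z_0.025 = ±1.960
p-value = 0.3387
Decision: fail to reject H₀ at α = 0.05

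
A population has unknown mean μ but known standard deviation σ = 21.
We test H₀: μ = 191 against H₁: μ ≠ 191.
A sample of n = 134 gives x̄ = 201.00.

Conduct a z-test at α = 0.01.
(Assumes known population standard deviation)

Answer: z = 5.5124, reject H₀

Derivation:
Standard error: SE = σ/√n = 21/√134 = 1.8141
z-statistic: z = (x̄ - μ₀)/SE = (201.00 - 191)/1.8141 = 5.5124
Critical value: ±2.576
p-value < 0.0001
Decision: reject H₀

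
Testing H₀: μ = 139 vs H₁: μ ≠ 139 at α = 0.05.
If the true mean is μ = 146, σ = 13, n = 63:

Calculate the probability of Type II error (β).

Answer: β ≈ 0.0103

Derivation:
SE = σ/√n = 13/√63 = 1.6378
Critical values: μ₀ ± z_0.025×SE = 139 ± 1.960×1.6378
Acceptance region: (135.7899, 142.2101)
Under H₁ (μ = 146): z_high = (142.2101 - 146)/1.6378 = -2.3140, z_low = (135.7899 - 146)/1.6378 = -6.2340
β = P(not reject | H₁) = Φ(-2.3140) - Φ(-6.2340) ≈ 0.0103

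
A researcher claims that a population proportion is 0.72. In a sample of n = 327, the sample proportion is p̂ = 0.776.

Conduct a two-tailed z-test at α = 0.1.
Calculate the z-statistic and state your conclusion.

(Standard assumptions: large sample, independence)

H₀: p = 0.72, H₁: p ≠ 0.72
Standard error: SE = √(p₀(1-p₀)/n) = √(0.72×0.28/327) = 0.024830
z-statistic: z = (p̂ - p₀)/SE = (0.776 - 0.72)/0.024830 = 2.2553
Critical value: z_0.05 = ±1.645
p-value = 0.0241
Decision: reject H₀ at α = 0.1

Answer: z = 2.2553, reject H₀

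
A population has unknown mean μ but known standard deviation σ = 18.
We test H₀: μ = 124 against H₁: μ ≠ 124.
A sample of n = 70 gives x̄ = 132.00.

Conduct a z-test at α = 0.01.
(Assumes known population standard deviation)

Answer: z = 3.7185, reject H₀

Derivation:
Standard error: SE = σ/√n = 18/√70 = 2.1514
z-statistic: z = (x̄ - μ₀)/SE = (132.00 - 124)/2.1514 = 3.7185
Critical value: ±2.576
p-value = 0.0002
Decision: reject H₀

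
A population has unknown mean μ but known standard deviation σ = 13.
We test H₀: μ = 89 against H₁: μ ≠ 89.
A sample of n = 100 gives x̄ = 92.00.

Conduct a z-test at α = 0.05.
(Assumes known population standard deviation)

Standard error: SE = σ/√n = 13/√100 = 1.3000
z-statistic: z = (x̄ - μ₀)/SE = (92.00 - 89)/1.3000 = 2.3077
Critical value: ±1.960
p-value = 0.0210
Decision: reject H₀

Answer: z = 2.3077, reject H₀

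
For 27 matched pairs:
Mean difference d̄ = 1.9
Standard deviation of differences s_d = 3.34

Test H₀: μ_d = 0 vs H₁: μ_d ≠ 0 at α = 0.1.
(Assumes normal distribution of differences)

Answer: t = 2.9558, reject H₀

Derivation:
df = n - 1 = 26
SE = s_d/√n = 3.34/√27 = 0.6428
t = d̄/SE = 1.9/0.6428 = 2.9558
Critical value: t_{0.05,26} = ±1.706
p-value ≈ 0.0066
Decision: reject H₀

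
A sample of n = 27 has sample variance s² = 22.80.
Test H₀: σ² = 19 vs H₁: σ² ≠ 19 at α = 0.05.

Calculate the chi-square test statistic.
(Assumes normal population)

Answer: χ² = 31.2000, fail to reject H₀

Derivation:
df = n - 1 = 26
χ² = (n-1)s²/σ₀² = 26×22.80/19 = 31.2000
Critical values: χ²_{0.975,26} = 13.844, χ²_{0.025,26} = 41.923
Rejection region: χ² < 13.844 or χ² > 41.923
Decision: fail to reject H₀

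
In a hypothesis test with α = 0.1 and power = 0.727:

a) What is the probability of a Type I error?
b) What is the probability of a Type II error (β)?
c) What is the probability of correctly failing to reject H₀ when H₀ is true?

Answer: a) 0.1, b) 0.273, c) 0.9

Derivation:
a) Type I error probability = α = 0.1
b) Power = P(reject H₀ | H₁ true) = 1 - β = 0.727, so Type II error probability = β = 1 - Power = 0.273
c) P(fail to reject H₀ | H₀ true) = 1 - α = 0.9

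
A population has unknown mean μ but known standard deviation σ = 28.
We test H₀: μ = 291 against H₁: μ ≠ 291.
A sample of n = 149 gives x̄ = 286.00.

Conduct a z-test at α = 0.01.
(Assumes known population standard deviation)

Standard error: SE = σ/√n = 28/√149 = 2.2938
z-statistic: z = (x̄ - μ₀)/SE = (286.00 - 291)/2.2938 = -2.1798
Critical value: ±2.576
p-value = 0.0293
Decision: fail to reject H₀

Answer: z = -2.1798, fail to reject H₀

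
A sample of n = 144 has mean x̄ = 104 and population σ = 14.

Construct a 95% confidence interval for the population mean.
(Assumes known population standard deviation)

Confidence level: 95%, α = 0.05
z_0.025 = 1.960
SE = σ/√n = 14/√144 = 1.1667
Margin of error = 1.960 × 1.1667 = 2.2867
CI: x̄ ± margin = 104 ± 2.2867
CI: (101.7133, 106.2867)

Answer: (101.7133, 106.2867)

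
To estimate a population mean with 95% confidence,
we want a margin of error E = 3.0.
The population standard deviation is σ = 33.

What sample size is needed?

z_0.025 = 1.960
n = (z×σ/E)² = (1.960×33/3.0)²
n = 464.8336
Round up: n = 465

Answer: n = 465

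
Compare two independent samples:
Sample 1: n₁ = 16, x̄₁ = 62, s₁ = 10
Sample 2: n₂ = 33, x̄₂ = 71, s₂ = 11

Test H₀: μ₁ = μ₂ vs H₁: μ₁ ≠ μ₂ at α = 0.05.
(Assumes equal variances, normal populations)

Answer: t = -2.7634, reject H₀

Derivation:
Pooled variance: s²_p = [15×10² + 32×11²]/(47) = 114.2979
s_p = 10.6910
SE = s_p×√(1/n₁ + 1/n₂) = 10.6910×√(1/16 + 1/33) = 3.2569
t = (x̄₁ - x̄₂)/SE = (62 - 71)/3.2569 = -2.7634
df = 47, t-critical = ±2.012
Decision: reject H₀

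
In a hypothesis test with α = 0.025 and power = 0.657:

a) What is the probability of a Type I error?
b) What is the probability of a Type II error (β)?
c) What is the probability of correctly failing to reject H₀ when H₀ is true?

a) Type I error probability = α = 0.025
b) Power = P(reject H₀ | H₁ true) = 1 - β = 0.657, so Type II error probability = β = 1 - Power = 0.343
c) P(fail to reject H₀ | H₀ true) = 1 - α = 0.975

Answer: a) 0.025, b) 0.343, c) 0.975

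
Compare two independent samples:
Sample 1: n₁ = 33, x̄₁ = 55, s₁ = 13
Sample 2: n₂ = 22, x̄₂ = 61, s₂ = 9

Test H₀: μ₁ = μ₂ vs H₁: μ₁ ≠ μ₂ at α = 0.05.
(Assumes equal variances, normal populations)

Pooled variance: s²_p = [32×13² + 21×9²]/(53) = 134.1321
s_p = 11.5815
SE = s_p×√(1/n₁ + 1/n₂) = 11.5815×√(1/33 + 1/22) = 3.1877
t = (x̄₁ - x̄₂)/SE = (55 - 61)/3.1877 = -1.8822
df = 53, t-critical = ±2.006
Decision: fail to reject H₀

Answer: t = -1.8822, fail to reject H₀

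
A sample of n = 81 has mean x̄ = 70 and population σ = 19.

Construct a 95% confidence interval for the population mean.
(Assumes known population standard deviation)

Confidence level: 95%, α = 0.05
z_0.025 = 1.960
SE = σ/√n = 19/√81 = 2.1111
Margin of error = 1.960 × 2.1111 = 4.1378
CI: x̄ ± margin = 70 ± 4.1378
CI: (65.8622, 74.1378)

Answer: (65.8622, 74.1378)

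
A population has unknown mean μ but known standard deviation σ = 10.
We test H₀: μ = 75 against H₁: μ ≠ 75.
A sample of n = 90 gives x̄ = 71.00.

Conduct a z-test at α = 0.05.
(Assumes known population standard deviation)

Answer: z = -3.7947, reject H₀

Derivation:
Standard error: SE = σ/√n = 10/√90 = 1.0541
z-statistic: z = (x̄ - μ₀)/SE = (71.00 - 75)/1.0541 = -3.7947
Critical value: ±1.960
p-value = 0.0001
Decision: reject H₀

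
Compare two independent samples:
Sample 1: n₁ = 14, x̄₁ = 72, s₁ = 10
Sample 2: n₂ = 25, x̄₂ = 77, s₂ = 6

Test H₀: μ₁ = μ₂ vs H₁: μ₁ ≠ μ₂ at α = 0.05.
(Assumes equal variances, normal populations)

Pooled variance: s²_p = [13×10² + 24×6²]/(37) = 58.4865
s_p = 7.6476
SE = s_p×√(1/n₁ + 1/n₂) = 7.6476×√(1/14 + 1/25) = 2.5528
t = (x̄₁ - x̄₂)/SE = (72 - 77)/2.5528 = -1.9586
df = 37, t-critical = ±2.026
Decision: fail to reject H₀

Answer: t = -1.9586, fail to reject H₀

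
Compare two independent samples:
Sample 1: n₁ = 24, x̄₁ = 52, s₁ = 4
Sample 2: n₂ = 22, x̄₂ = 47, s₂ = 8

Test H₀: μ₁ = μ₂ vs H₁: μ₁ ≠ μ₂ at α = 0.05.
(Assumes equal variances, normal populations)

Pooled variance: s²_p = [23×4² + 21×8²]/(44) = 38.9091
s_p = 6.2377
SE = s_p×√(1/n₁ + 1/n₂) = 6.2377×√(1/24 + 1/22) = 1.8411
t = (x̄₁ - x̄₂)/SE = (52 - 47)/1.8411 = 2.7158
df = 44, t-critical = ±2.015
Decision: reject H₀

Answer: t = 2.7158, reject H₀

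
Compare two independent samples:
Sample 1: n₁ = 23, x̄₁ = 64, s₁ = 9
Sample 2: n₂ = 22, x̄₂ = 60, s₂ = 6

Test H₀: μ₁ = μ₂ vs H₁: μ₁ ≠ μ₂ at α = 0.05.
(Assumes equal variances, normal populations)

Pooled variance: s²_p = [22×9² + 21×6²]/(43) = 59.0233
s_p = 7.6827
SE = s_p×√(1/n₁ + 1/n₂) = 7.6827×√(1/23 + 1/22) = 2.2911
t = (x̄₁ - x̄₂)/SE = (64 - 60)/2.2911 = 1.7459
df = 43, t-critical = ±2.017
Decision: fail to reject H₀

Answer: t = 1.7459, fail to reject H₀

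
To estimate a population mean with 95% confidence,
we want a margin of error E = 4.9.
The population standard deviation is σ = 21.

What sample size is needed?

Answer: n = 71

Derivation:
z_0.025 = 1.960
n = (z×σ/E)² = (1.960×21/4.9)²
n = 70.5600
Round up: n = 71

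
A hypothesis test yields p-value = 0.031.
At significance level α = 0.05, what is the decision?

Compare p-value to α:
0.031 < 0.05
Decision: reject H₀

Answer: reject H₀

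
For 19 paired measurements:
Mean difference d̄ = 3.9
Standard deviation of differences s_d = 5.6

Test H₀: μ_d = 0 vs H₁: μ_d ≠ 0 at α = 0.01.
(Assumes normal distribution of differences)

Answer: t = 3.0357, reject H₀

Derivation:
df = n - 1 = 18
SE = s_d/√n = 5.6/√19 = 1.2847
t = d̄/SE = 3.9/1.2847 = 3.0357
Critical value: t_{0.005,18} = ±2.878
p-value ≈ 0.0071
Decision: reject H₀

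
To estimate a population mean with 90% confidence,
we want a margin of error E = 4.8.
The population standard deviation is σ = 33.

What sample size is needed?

Answer: n = 128

Derivation:
z_0.05 = 1.645
n = (z×σ/E)² = (1.645×33/4.8)²
n = 127.9020
Round up: n = 128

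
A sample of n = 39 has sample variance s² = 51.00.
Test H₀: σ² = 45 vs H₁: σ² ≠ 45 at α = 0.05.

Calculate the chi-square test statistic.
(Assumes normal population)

df = n - 1 = 38
χ² = (n-1)s²/σ₀² = 38×51.00/45 = 43.0667
Critical values: χ²_{0.975,38} = 22.878, χ²_{0.025,38} = 56.896
Rejection region: χ² < 22.878 or χ² > 56.896
Decision: fail to reject H₀

Answer: χ² = 43.0667, fail to reject H₀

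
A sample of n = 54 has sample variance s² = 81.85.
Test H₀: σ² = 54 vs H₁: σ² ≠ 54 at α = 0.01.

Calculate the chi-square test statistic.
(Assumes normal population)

df = n - 1 = 53
χ² = (n-1)s²/σ₀² = 53×81.85/54 = 80.3343
Critical values: χ²_{0.995,53} = 30.230, χ²_{0.005,53} = 83.253
Rejection region: χ² < 30.230 or χ² > 83.253
Decision: fail to reject H₀

Answer: χ² = 80.3343, fail to reject H₀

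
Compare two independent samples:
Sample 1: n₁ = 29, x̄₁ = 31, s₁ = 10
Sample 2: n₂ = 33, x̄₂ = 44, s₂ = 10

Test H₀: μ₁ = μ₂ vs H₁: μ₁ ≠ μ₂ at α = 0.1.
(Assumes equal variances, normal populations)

Pooled variance: s²_p = [28×10² + 32×10²]/(60) = 100.0000
s_p = 10.0000
SE = s_p×√(1/n₁ + 1/n₂) = 10.0000×√(1/29 + 1/33) = 2.5453
t = (x̄₁ - x̄₂)/SE = (31 - 44)/2.5453 = -5.1075
df = 60, t-critical = ±1.671
Decision: reject H₀

Answer: t = -5.1075, reject H₀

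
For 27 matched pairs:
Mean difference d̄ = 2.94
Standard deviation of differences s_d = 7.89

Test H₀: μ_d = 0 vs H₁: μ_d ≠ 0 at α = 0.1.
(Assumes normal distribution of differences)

df = n - 1 = 26
SE = s_d/√n = 7.89/√27 = 1.5184
t = d̄/SE = 2.94/1.5184 = 1.9362
Critical value: t_{0.05,26} = ±1.706
p-value ≈ 0.0638
Decision: reject H₀

Answer: t = 1.9362, reject H₀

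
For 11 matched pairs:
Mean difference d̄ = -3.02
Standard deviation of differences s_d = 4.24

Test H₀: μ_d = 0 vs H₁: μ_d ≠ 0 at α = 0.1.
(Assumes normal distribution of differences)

df = n - 1 = 10
SE = s_d/√n = 4.24/√11 = 1.2784
t = d̄/SE = -3.02/1.2784 = -2.3623
Critical value: t_{0.05,10} = ±1.812
p-value ≈ 0.0398
Decision: reject H₀

Answer: t = -2.3623, reject H₀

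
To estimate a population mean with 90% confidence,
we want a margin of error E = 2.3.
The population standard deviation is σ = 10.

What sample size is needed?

z_0.05 = 1.645
n = (z×σ/E)² = (1.645×10/2.3)²
n = 51.1536
Round up: n = 52

Answer: n = 52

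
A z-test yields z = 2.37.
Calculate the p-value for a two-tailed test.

For z = 2.37:
p = 2×P(Z > |2.37|) = 2×(1 - Φ(2.37)) = 0.0178

Answer: p-value ≈ 0.0178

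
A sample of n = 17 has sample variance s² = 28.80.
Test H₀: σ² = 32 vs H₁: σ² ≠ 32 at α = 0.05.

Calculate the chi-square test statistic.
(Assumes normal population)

df = n - 1 = 16
χ² = (n-1)s²/σ₀² = 16×28.80/32 = 14.4000
Critical values: χ²_{0.975,16} = 6.908, χ²_{0.025,16} = 28.845
Rejection region: χ² < 6.908 or χ² > 28.845
Decision: fail to reject H₀

Answer: χ² = 14.4000, fail to reject H₀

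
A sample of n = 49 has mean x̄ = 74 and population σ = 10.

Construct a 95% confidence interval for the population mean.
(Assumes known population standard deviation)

Answer: (71.1999, 76.8001)

Derivation:
Confidence level: 95%, α = 0.05
z_0.025 = 1.960
SE = σ/√n = 10/√49 = 1.4286
Margin of error = 1.960 × 1.4286 = 2.8001
CI: x̄ ± margin = 74 ± 2.8001
CI: (71.1999, 76.8001)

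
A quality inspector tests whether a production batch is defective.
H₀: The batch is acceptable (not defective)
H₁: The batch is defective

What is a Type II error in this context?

Answer: Shipping a defective batch to customers

Derivation:
Type I error: rejecting H₀ when it is actually true (false positive).
Type II error: failing to reject H₀ when H₁ is actually true (false negative).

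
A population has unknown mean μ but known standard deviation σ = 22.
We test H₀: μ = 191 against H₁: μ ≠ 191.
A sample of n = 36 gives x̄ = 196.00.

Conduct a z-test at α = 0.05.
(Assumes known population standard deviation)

Standard error: SE = σ/√n = 22/√36 = 3.6667
z-statistic: z = (x̄ - μ₀)/SE = (196.00 - 191)/3.6667 = 1.3636
Critical value: ±1.960
p-value = 0.1727
Decision: fail to reject H₀

Answer: z = 1.3636, fail to reject H₀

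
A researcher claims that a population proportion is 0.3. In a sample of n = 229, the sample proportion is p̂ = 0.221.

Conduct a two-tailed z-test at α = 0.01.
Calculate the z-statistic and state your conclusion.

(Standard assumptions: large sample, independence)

Answer: z = -2.6087, reject H₀

Derivation:
H₀: p = 0.3, H₁: p ≠ 0.3
Standard error: SE = √(p₀(1-p₀)/n) = √(0.3×0.7/229) = 0.030283
z-statistic: z = (p̂ - p₀)/SE = (0.221 - 0.3)/0.030283 = -2.6087
Critical value: z_0.005 = ±2.576
p-value = 0.0091
Decision: reject H₀ at α = 0.01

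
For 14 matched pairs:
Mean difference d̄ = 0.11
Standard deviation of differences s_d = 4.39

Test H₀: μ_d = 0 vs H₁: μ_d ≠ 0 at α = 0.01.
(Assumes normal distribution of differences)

df = n - 1 = 13
SE = s_d/√n = 4.39/√14 = 1.1733
t = d̄/SE = 0.11/1.1733 = 0.0938
Critical value: t_{0.005,13} = ±3.012
p-value ≈ 0.9267
Decision: fail to reject H₀

Answer: t = 0.0938, fail to reject H₀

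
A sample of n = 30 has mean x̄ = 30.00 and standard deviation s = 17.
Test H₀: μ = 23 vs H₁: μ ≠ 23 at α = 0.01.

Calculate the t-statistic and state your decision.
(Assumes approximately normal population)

Answer: t = 2.2553, fail to reject H₀

Derivation:
df = n - 1 = 29
SE = s/√n = 17/√30 = 3.1038
t = (x̄ - μ₀)/SE = (30.00 - 23)/3.1038 = 2.2553
Critical value: t_{0.005,29} = ±2.756
p-value ≈ 0.0318
Decision: fail to reject H₀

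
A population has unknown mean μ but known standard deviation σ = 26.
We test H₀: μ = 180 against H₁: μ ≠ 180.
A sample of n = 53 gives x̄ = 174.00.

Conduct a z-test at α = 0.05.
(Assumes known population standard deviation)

Standard error: SE = σ/√n = 26/√53 = 3.5714
z-statistic: z = (x̄ - μ₀)/SE = (174.00 - 180)/3.5714 = -1.6800
Critical value: ±1.960
p-value = 0.0930
Decision: fail to reject H₀

Answer: z = -1.6800, fail to reject H₀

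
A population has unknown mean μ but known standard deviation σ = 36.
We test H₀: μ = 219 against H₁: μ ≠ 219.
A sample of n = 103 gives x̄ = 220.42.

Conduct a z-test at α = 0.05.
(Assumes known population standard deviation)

Standard error: SE = σ/√n = 36/√103 = 3.5472
z-statistic: z = (x̄ - μ₀)/SE = (220.42 - 219)/3.5472 = 0.4003
Critical value: ±1.960
p-value = 0.6889
Decision: fail to reject H₀

Answer: z = 0.4003, fail to reject H₀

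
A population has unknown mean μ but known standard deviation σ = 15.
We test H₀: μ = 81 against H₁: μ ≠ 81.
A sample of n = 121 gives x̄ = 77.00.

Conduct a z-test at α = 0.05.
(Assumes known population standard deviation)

Standard error: SE = σ/√n = 15/√121 = 1.3636
z-statistic: z = (x̄ - μ₀)/SE = (77.00 - 81)/1.3636 = -2.9334
Critical value: ±1.960
p-value = 0.0034
Decision: reject H₀

Answer: z = -2.9334, reject H₀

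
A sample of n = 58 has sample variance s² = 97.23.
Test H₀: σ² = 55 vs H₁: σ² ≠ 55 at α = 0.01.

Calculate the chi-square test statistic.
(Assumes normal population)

Answer: χ² = 100.7656, reject H₀

Derivation:
df = n - 1 = 57
χ² = (n-1)s²/σ₀² = 57×97.23/55 = 100.7656
Critical values: χ²_{0.995,57} = 33.248, χ²_{0.005,57} = 88.236
Rejection region: χ² < 33.248 or χ² > 88.236
Decision: reject H₀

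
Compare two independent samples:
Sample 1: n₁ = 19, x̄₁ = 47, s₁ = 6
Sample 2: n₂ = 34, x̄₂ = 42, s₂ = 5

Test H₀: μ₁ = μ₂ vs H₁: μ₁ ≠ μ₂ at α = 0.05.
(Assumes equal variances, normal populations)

Pooled variance: s²_p = [18×6² + 33×5²]/(51) = 28.8824
s_p = 5.3742
SE = s_p×√(1/n₁ + 1/n₂) = 5.3742×√(1/19 + 1/34) = 1.5393
t = (x̄₁ - x̄₂)/SE = (47 - 42)/1.5393 = 3.2482
df = 51, t-critical = ±2.008
Decision: reject H₀

Answer: t = 3.2482, reject H₀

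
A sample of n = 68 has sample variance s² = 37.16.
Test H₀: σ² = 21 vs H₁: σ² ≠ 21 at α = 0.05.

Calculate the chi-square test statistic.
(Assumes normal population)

df = n - 1 = 67
χ² = (n-1)s²/σ₀² = 67×37.16/21 = 118.5581
Critical values: χ²_{0.975,67} = 46.261, χ²_{0.025,67} = 91.519
Rejection region: χ² < 46.261 or χ² > 91.519
Decision: reject H₀

Answer: χ² = 118.5581, reject H₀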